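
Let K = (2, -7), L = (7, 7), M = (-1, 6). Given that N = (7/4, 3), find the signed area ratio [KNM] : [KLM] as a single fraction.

[KLM] = ½·(2·(7−6) + 7·(6−(-7)) + (-1)·(-7−7)) = ½·(2 + 91 + 14) = 107/2.
[KNM] = ½·(2·(3−6) + (7/4)·(6−(-7)) + (-1)·(-7−3)) = ½·(-6 + 91/4 + 10) = 107/8, so the ratio is (107/8)/(107/2) = 1/4.

1/4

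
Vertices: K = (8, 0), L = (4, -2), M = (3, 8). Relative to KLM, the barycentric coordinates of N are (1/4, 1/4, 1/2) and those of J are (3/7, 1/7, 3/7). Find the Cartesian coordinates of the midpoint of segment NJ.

Barycentric coordinates of the midpoint are the average: (19/56, 11/56, 13/28).
Converting: (19/56)·K + (11/56)·L + (13/28)·M = (137/28, 93/28).

(137/28, 93/28)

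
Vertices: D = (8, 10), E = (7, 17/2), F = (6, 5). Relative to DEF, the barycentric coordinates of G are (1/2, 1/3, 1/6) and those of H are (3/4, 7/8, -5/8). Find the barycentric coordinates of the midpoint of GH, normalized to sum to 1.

(5/8, 29/48, -11/48)

Since both coordinate triples sum to 1, the midpoint's barycentrics are the componentwise average.
(1/2+3/4)/2 = 5/8; similarly 29/48 and -11/48.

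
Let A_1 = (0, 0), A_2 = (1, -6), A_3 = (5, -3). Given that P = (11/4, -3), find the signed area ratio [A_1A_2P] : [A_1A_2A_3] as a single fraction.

1/2

[A_1A_2A_3] = ½·(0·(-6−(-3)) + 1·(-3−0) + 5·(0−(-6))) = ½·(0 − 3 + 30) = 27/2.
[A_1A_2P] = ½·(0·(-6−(-3)) + 1·(-3−0) + (11/4)·(0−(-6))) = ½·(0 − 3 + 33/2) = 27/4, so the ratio is (27/4)/(27/2) = 1/2.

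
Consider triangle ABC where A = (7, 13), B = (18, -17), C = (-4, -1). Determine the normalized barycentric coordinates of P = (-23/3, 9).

(1/3, -1/3, 1)

Signed area of the reference triangle: [ABC] = ½·(7·(-17−(-1)) + 18·(-1−13) + (-4)·(13−(-17))) = ½·(-112 − 252 − 120) = -242.
[PBC] = ½·((-23/3)·(-17−(-1)) + 18·(-1−9) + (-4)·(9−(-17))) = ½·(368/3 − 180 − 104) = -242/3, so the A-coordinate is (-242/3)/(-242) = 1/3.
[APC] = ½·(7·(9−(-1)) + (-23/3)·(-1−13) + (-4)·(13−9)) = ½·(70 + 322/3 − 16) = 242/3, so the B-coordinate is -1/3.
[ABP] = ½·(7·(-17−9) + 18·(9−13) + (-23/3)·(13−(-17))) = ½·(-182 − 72 − 230) = -242, so the C-coordinate is 1.
Check: 1/3 − 1/3 + 1 = 1.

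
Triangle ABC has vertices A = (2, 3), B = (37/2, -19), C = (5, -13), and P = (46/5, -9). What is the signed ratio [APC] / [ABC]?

[ABC] = ½·(2·(-19−(-13)) + (37/2)·(-13−3) + 5·(3−(-19))) = ½·(-12 − 296 + 110) = -99.
[APC] = ½·(2·(-9−(-13)) + (46/5)·(-13−3) + 5·(3−(-9))) = ½·(8 − 736/5 + 60) = -198/5, so the ratio is (-198/5)/(-99) = 2/5.

2/5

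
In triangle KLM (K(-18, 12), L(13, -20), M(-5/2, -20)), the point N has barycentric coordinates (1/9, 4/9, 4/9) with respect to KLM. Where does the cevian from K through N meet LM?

(21/4, -20)

Line KN meets LM where the K-coordinate vanishes; zeroing N's K-weight and renormalizing leaves L, M-weights 4/9 : 4/9 → (1/2, 1/2).
So J = (1/2)·L + (1/2)·M = (21/4, -20).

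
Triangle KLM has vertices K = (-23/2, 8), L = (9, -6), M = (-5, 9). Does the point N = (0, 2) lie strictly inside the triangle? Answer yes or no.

yes

Barycentric coordinates of N: (46/223, 101/223, 76/223).
The three coordinates are positive, positive, positive; a point is interior exactly when all three are positive.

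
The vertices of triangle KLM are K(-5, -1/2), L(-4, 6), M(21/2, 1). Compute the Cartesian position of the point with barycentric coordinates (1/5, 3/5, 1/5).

(-13/10, 37/10)

N = (1/5)·K + (3/5)·L + (1/5)·M.
x-coordinate: (1/5)·(-5) + (3/5)·(-4) + (1/5)·(21/2) = -13/10.
y-coordinate: (1/5)·(-1/2) + (3/5)·6 + (1/5)·1 = 37/10.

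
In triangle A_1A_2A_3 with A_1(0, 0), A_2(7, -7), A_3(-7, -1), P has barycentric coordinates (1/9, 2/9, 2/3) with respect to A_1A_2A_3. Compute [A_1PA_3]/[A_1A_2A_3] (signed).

2/9

The signed ratio [A_1PA_3]/[A_1A_2A_3] equals the barycentric coordinate of P at vertex A_2, which is 2/9.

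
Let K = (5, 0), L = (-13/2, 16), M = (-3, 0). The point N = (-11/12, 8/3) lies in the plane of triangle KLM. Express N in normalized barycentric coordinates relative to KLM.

Signed area of the reference triangle: [KLM] = ½·(5·(16−0) + (-13/2)·(0−0) + (-3)·(0−16)) = ½·(80 + 0 + 48) = 64.
[NLM] = ½·((-11/12)·(16−0) + (-13/2)·(0−(8/3)) + (-3)·(8/3−16)) = ½·(-44/3 + 52/3 + 40) = 64/3, so the K-coordinate is (64/3)/64 = 1/3.
[KNM] = ½·(5·(8/3−0) + (-11/12)·(0−0) + (-3)·(0−(8/3))) = ½·(40/3 + 0 + 8) = 32/3, so the L-coordinate is 1/6.
[KLN] = ½·(5·(16−(8/3)) + (-13/2)·(8/3−0) + (-11/12)·(0−16)) = ½·(200/3 − 52/3 + 44/3) = 32, so the M-coordinate is 1/2.

(1/3, 1/6, 1/2)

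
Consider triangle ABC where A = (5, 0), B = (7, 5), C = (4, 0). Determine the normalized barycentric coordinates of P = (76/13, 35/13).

Signed area of the reference triangle: [ABC] = ½·(5·(5−0) + 7·(0−0) + 4·(0−5)) = ½·(25 + 0 − 20) = 5/2.
[PBC] = ½·((76/13)·(5−0) + 7·(0−(35/13)) + 4·(35/13−5)) = ½·(380/13 − 245/13 − 120/13) = 15/26, so the A-coordinate is (15/26)/(5/2) = 3/13.
[APC] = ½·(5·(35/13−0) + (76/13)·(0−0) + 4·(0−(35/13))) = ½·(175/13 + 0 − 140/13) = 35/26, so the B-coordinate is 7/13.
[ABP] = ½·(5·(5−(35/13)) + 7·(35/13−0) + (76/13)·(0−5)) = ½·(150/13 + 245/13 − 380/13) = 15/26, so the C-coordinate is 3/13.
Check: 3/13 + 7/13 + 3/13 = 1.

(3/13, 7/13, 3/13)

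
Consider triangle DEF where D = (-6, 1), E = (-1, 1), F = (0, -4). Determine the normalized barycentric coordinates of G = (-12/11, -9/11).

Signed area of the reference triangle: [DEF] = ½·((-6)·(1−(-4)) + (-1)·(-4−1) + 0·(1−1)) = ½·(-30 + 5 + 0) = -25/2.
[GEF] = ½·((-12/11)·(1−(-4)) + (-1)·(-4−(-9/11)) + 0·(-9/11−1)) = ½·(-60/11 + 35/11 + 0) = -25/22, so the D-coordinate is (-25/22)/(-25/2) = 1/11.
[DGF] = ½·((-6)·(-9/11−(-4)) + (-12/11)·(-4−1) + 0·(1−(-9/11))) = ½·(-210/11 + 60/11 + 0) = -75/11, so the E-coordinate is 6/11.
[DEG] = ½·((-6)·(1−(-9/11)) + (-1)·(-9/11−1) + (-12/11)·(1−1)) = ½·(-120/11 + 20/11 + 0) = -50/11, so the F-coordinate is 4/11.

(1/11, 6/11, 4/11)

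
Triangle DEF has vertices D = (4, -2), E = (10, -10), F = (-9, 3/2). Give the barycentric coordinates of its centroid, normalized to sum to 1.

The centroid is the average of the vertices, so each weight is 1/3.

(1/3, 1/3, 1/3)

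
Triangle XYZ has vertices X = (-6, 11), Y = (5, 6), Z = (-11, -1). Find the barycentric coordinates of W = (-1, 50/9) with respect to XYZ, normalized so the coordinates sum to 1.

(2/9, 5/9, 2/9)

Signed area of the reference triangle: [XYZ] = ½·((-6)·(6−(-1)) + 5·(-1−11) + (-11)·(11−6)) = ½·(-42 − 60 − 55) = -157/2.
[WYZ] = ½·((-1)·(6−(-1)) + 5·(-1−(50/9)) + (-11)·(50/9−6)) = ½·(-7 − 295/9 + 44/9) = -157/9, so the X-coordinate is (-157/9)/(-157/2) = 2/9.
[XWZ] = ½·((-6)·(50/9−(-1)) + (-1)·(-1−11) + (-11)·(11−(50/9))) = ½·(-118/3 + 12 − 539/9) = -785/18, so the Y-coordinate is 5/9.
[XYW] = ½·((-6)·(6−(50/9)) + 5·(50/9−11) + (-1)·(11−6)) = ½·(-8/3 − 245/9 − 5) = -157/9, so the Z-coordinate is 2/9.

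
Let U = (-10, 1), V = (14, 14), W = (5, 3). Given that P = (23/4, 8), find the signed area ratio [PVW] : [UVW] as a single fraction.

[UVW] = ½·((-10)·(14−3) + 14·(3−1) + 5·(1−14)) = ½·(-110 + 28 − 65) = -147/2.
[PVW] = ½·((23/4)·(14−3) + 14·(3−8) + 5·(8−14)) = ½·(253/4 − 70 − 30) = -147/8, so the ratio is (-147/8)/(-147/2) = 1/4.

1/4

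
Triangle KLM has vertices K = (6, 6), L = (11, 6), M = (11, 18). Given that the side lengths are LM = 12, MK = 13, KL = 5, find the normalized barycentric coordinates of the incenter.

(2/5, 13/30, 1/6)

The incenter has barycentric coordinates proportional to the opposite side lengths: (12 : 13 : 5).
Normalizing by 12+13+5 = 30 gives (2/5, 13/30, 1/6).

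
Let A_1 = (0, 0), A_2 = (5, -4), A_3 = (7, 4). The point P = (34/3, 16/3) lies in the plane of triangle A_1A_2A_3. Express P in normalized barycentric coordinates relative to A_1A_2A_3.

Signed area of the reference triangle: [A_1A_2A_3] = ½·(0·(-4−4) + 5·(4−0) + 7·(0−(-4))) = ½·(0 + 20 + 28) = 24.
[PA_2A_3] = ½·((34/3)·(-4−4) + 5·(4−(16/3)) + 7·(16/3−(-4))) = ½·(-272/3 − 20/3 + 196/3) = -16, so the A_1-coordinate is (-16)/24 = -2/3.
[A_1PA_3] = ½·(0·(16/3−4) + (34/3)·(4−0) + 7·(0−(16/3))) = ½·(0 + 136/3 − 112/3) = 4, so the A_2-coordinate is 1/6.
[A_1A_2P] = ½·(0·(-4−(16/3)) + 5·(16/3−0) + (34/3)·(0−(-4))) = ½·(0 + 80/3 + 136/3) = 36, so the A_3-coordinate is 3/2.

(-2/3, 1/6, 3/2)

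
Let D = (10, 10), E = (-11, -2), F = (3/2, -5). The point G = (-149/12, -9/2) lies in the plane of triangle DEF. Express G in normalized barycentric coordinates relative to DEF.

Signed area of the reference triangle: [DEF] = ½·(10·(-2−(-5)) + (-11)·(-5−10) + (3/2)·(10−(-2))) = ½·(30 + 165 + 18) = 213/2.
[GEF] = ½·((-149/12)·(-2−(-5)) + (-11)·(-5−(-9/2)) + (3/2)·(-9/2−(-2))) = ½·(-149/4 + 11/2 − 15/4) = -71/4, so the D-coordinate is (-71/4)/(213/2) = -1/6.
[DGF] = ½·(10·(-9/2−(-5)) + (-149/12)·(-5−10) + (3/2)·(10−(-9/2))) = ½·(5 + 745/4 + 87/4) = 213/2, so the E-coordinate is 1.
[DEG] = ½·(10·(-2−(-9/2)) + (-11)·(-9/2−10) + (-149/12)·(10−(-2))) = ½·(25 + 319/2 − 149) = 71/4, so the F-coordinate is 1/6.
Check: -1/6 + 1 + 1/6 = 1.

(-1/6, 1, 1/6)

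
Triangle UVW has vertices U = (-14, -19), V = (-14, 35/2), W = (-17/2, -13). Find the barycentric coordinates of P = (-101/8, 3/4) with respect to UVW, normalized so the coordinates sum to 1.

Signed area of the reference triangle: [UVW] = ½·((-14)·(35/2−(-13)) + (-14)·(-13−(-19)) + (-17/2)·(-19−(35/2))) = ½·(-427 − 84 + 1241/4) = -803/8.
[PVW] = ½·((-101/8)·(35/2−(-13)) + (-14)·(-13−(3/4)) + (-17/2)·(3/4−(35/2))) = ½·(-6161/16 + 385/2 + 1139/8) = -803/32, so the U-coordinate is (-803/32)/(-803/8) = 1/4.
[UPW] = ½·((-14)·(3/4−(-13)) + (-101/8)·(-13−(-19)) + (-17/2)·(-19−(3/4))) = ½·(-385/2 − 303/4 + 1343/8) = -803/16, so the V-coordinate is 1/2.
[UVP] = ½·((-14)·(35/2−(3/4)) + (-14)·(3/4−(-19)) + (-101/8)·(-19−(35/2))) = ½·(-469/2 − 553/2 + 7373/16) = -803/32, so the W-coordinate is 1/4.
Check: 1/4 + 1/2 + 1/4 = 1.

(1/4, 1/2, 1/4)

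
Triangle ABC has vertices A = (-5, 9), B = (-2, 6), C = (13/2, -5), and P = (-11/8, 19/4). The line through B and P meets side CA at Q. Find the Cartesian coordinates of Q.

Barycentric coordinates of P with respect to ABC: (1/2, 1/4, 1/4).
On side CA the B-coordinate is zero; dropping P's B-weight 1/4 and renormalizing the remaining 1/4 : 1/2 gives weights 1/3, 2/3 on C, A.
Q = (1/3)·(13/2, -5) + (2/3)·(-5, 9) = (-7/6, 13/3).

(-7/6, 13/3)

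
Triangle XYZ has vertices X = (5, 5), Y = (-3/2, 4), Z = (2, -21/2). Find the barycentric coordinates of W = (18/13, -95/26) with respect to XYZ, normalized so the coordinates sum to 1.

(2/13, 4/13, 7/13)

Signed area of the reference triangle: [XYZ] = ½·(5·(4−(-21/2)) + (-3/2)·(-21/2−5) + 2·(5−4)) = ½·(145/2 + 93/4 + 2) = 391/8.
[WYZ] = ½·((18/13)·(4−(-21/2)) + (-3/2)·(-21/2−(-95/26)) + 2·(-95/26−4)) = ½·(261/13 + 267/26 − 199/13) = 391/52, so the X-coordinate is (391/52)/(391/8) = 2/13.
[XWZ] = ½·(5·(-95/26−(-21/2)) + (18/13)·(-21/2−5) + 2·(5−(-95/26))) = ½·(445/13 − 279/13 + 225/13) = 391/26, so the Y-coordinate is 4/13.
[XYW] = ½·(5·(4−(-95/26)) + (-3/2)·(-95/26−5) + (18/13)·(5−4)) = ½·(995/26 + 675/52 + 18/13) = 2737/104, so the Z-coordinate is 7/13.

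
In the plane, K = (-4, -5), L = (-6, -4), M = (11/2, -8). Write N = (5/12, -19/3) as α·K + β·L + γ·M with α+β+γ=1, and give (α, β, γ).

(1/3, 1/6, 1/2)

Signed area of the reference triangle: [KLM] = ½·((-4)·(-4−(-8)) + (-6)·(-8−(-5)) + (11/2)·(-5−(-4))) = ½·(-16 + 18 − 11/2) = -7/4.
[NLM] = ½·((5/12)·(-4−(-8)) + (-6)·(-8−(-19/3)) + (11/2)·(-19/3−(-4))) = ½·(5/3 + 10 − 77/6) = -7/12, so the K-coordinate is (-7/12)/(-7/4) = 1/3.
[KNM] = ½·((-4)·(-19/3−(-8)) + (5/12)·(-8−(-5)) + (11/2)·(-5−(-19/3))) = ½·(-20/3 − 5/4 + 22/3) = -7/24, so the L-coordinate is 1/6.
[KLN] = ½·((-4)·(-4−(-19/3)) + (-6)·(-19/3−(-5)) + (5/12)·(-5−(-4))) = ½·(-28/3 + 8 − 5/12) = -7/8, so the M-coordinate is 1/2.
Check: 1/3 + 1/6 + 1/2 = 1.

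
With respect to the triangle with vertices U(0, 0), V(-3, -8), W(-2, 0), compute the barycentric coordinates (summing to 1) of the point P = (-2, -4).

Signed area of the reference triangle: [UVW] = ½·(0·(-8−0) + (-3)·(0−0) + (-2)·(0−(-8))) = ½·(0 + 0 − 16) = -8.
[PVW] = ½·((-2)·(-8−0) + (-3)·(0−(-4)) + (-2)·(-4−(-8))) = ½·(16 − 12 − 8) = -2, so the U-coordinate is (-2)/(-8) = 1/4.
[UPW] = ½·(0·(-4−0) + (-2)·(0−0) + (-2)·(0−(-4))) = ½·(0 + 0 − 8) = -4, so the V-coordinate is 1/2.
[UVP] = ½·(0·(-8−(-4)) + (-3)·(-4−0) + (-2)·(0−(-8))) = ½·(0 + 12 − 16) = -2, so the W-coordinate is 1/4.
Check: 1/4 + 1/2 + 1/4 = 1.

(1/4, 1/2, 1/4)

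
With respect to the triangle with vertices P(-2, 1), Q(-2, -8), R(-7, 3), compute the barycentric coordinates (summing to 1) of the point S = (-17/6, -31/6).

(1/9, 13/18, 1/6)

Signed area of the reference triangle: [PQR] = ½·((-2)·(-8−3) + (-2)·(3−1) + (-7)·(1−(-8))) = ½·(22 − 4 − 63) = -45/2.
[SQR] = ½·((-17/6)·(-8−3) + (-2)·(3−(-31/6)) + (-7)·(-31/6−(-8))) = ½·(187/6 − 49/3 − 119/6) = -5/2, so the P-coordinate is (-5/2)/(-45/2) = 1/9.
[PSR] = ½·((-2)·(-31/6−3) + (-17/6)·(3−1) + (-7)·(1−(-31/6))) = ½·(49/3 − 17/3 − 259/6) = -65/4, so the Q-coordinate is 13/18.
[PQS] = ½·((-2)·(-8−(-31/6)) + (-2)·(-31/6−1) + (-17/6)·(1−(-8))) = ½·(17/3 + 37/3 − 51/2) = -15/4, so the R-coordinate is 1/6.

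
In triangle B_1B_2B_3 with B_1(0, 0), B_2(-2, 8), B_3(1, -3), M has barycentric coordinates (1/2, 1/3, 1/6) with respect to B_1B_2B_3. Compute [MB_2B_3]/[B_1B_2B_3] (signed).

The signed ratio [MB_2B_3]/[B_1B_2B_3] equals the barycentric coordinate of M at vertex B_1, which is 1/2.

1/2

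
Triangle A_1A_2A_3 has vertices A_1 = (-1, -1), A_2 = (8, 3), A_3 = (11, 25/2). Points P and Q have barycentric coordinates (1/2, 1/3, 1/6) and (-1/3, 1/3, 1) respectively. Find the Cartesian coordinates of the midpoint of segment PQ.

(9, 197/24)

Barycentric coordinates of the midpoint are the average: (1/12, 1/3, 7/12).
Converting: (1/12)·A_1 + (1/3)·A_2 + (7/12)·A_3 = (9, 197/24).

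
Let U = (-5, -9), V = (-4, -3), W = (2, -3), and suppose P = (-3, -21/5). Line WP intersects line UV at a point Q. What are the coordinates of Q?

Barycentric coordinates of P with respect to UVW: (1/5, 3/5, 1/5).
On side UV the W-coordinate is zero; dropping P's W-weight 1/5 and renormalizing the remaining 1/5 : 3/5 gives weights 1/4, 3/4 on U, V.
Q = (1/4)·(-5, -9) + (3/4)·(-4, -3) = (-17/4, -9/2).

(-17/4, -9/2)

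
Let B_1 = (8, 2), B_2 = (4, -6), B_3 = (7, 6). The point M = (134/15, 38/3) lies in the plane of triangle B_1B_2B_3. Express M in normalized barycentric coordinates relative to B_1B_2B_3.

(2/15, -3/5, 22/15)

Signed area of the reference triangle: [B_1B_2B_3] = ½·(8·(-6−6) + 4·(6−2) + 7·(2−(-6))) = ½·(-96 + 16 + 56) = -12.
[MB_2B_3] = ½·((134/15)·(-6−6) + 4·(6−(38/3)) + 7·(38/3−(-6))) = ½·(-536/5 − 80/3 + 392/3) = -8/5, so the B_1-coordinate is (-8/5)/(-12) = 2/15.
[B_1MB_3] = ½·(8·(38/3−6) + (134/15)·(6−2) + 7·(2−(38/3))) = ½·(160/3 + 536/15 − 224/3) = 36/5, so the B_2-coordinate is -3/5.
[B_1B_2M] = ½·(8·(-6−(38/3)) + 4·(38/3−2) + (134/15)·(2−(-6))) = ½·(-448/3 + 128/3 + 1072/15) = -88/5, so the B_3-coordinate is 22/15.
Check: 2/15 − 3/5 + 22/15 = 1.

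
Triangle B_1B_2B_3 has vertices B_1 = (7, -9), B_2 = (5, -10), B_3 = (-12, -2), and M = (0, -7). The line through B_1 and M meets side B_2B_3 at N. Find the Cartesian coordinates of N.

Barycentric coordinates of M with respect to B_1B_2B_3: (1/3, 1/3, 1/3).
On side B_2B_3 the B_1-coordinate is zero; dropping M's B_1-weight 1/3 and renormalizing the remaining 1/3 : 1/3 gives weights 1/2, 1/2 on B_2, B_3.
N = (1/2)·(5, -10) + (1/2)·(-12, -2) = (-7/2, -6).

(-7/2, -6)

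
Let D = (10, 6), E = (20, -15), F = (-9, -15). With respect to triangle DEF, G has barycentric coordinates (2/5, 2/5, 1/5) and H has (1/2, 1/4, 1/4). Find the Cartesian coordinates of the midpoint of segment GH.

Barycentric coordinates of the midpoint are the average: (9/20, 13/40, 9/40).
Converting: (9/20)·D + (13/40)·E + (9/40)·F = (359/40, -111/20).

(359/40, -111/20)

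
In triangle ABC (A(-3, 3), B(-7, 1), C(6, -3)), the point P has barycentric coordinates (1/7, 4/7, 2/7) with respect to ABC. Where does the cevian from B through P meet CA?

(3, -1)

Line BP meets CA where the B-coordinate vanishes; zeroing P's B-weight and renormalizing leaves C, A-weights 2/7 : 1/7 → (2/3, 1/3).
So Q = (2/3)·C + (1/3)·A = (3, -1).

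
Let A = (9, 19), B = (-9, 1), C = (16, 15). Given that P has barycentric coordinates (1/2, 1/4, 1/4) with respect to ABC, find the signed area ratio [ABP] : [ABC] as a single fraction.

1/4

The signed ratio [ABP]/[ABC] equals the barycentric coordinate of P at vertex C, which is 1/4.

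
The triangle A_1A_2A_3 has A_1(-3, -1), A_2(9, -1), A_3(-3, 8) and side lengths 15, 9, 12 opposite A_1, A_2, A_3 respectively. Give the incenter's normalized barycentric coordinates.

(5/12, 1/4, 1/3)

The incenter has barycentric coordinates proportional to the opposite side lengths: (15 : 9 : 12).
Normalizing by 15+9+12 = 36 gives (5/12, 1/4, 1/3).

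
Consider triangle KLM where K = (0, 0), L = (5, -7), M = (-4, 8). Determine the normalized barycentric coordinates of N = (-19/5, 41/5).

Signed area of the reference triangle: [KLM] = ½·(0·(-7−8) + 5·(8−0) + (-4)·(0−(-7))) = ½·(0 + 40 − 28) = 6.
[NLM] = ½·((-19/5)·(-7−8) + 5·(8−(41/5)) + (-4)·(41/5−(-7))) = ½·(57 − 1 − 304/5) = -12/5, so the K-coordinate is (-12/5)/6 = -2/5.
[KNM] = ½·(0·(41/5−8) + (-19/5)·(8−0) + (-4)·(0−(41/5))) = ½·(0 − 152/5 + 164/5) = 6/5, so the L-coordinate is 1/5.
[KLN] = ½·(0·(-7−(41/5)) + 5·(41/5−0) + (-19/5)·(0−(-7))) = ½·(0 + 41 − 133/5) = 36/5, so the M-coordinate is 6/5.

(-2/5, 1/5, 6/5)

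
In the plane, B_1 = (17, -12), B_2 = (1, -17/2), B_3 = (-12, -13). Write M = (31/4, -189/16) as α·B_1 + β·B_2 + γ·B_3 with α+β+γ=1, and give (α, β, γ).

(5/8, 1/8, 1/4)

Signed area of the reference triangle: [B_1B_2B_3] = ½·(17·(-17/2−(-13)) + 1·(-13−(-12)) + (-12)·(-12−(-17/2))) = ½·(153/2 − 1 + 42) = 235/4.
[MB_2B_3] = ½·((31/4)·(-17/2−(-13)) + 1·(-13−(-189/16)) + (-12)·(-189/16−(-17/2))) = ½·(279/8 − 19/16 + 159/4) = 1175/32, so the B_1-coordinate is (1175/32)/(235/4) = 5/8.
[B_1MB_3] = ½·(17·(-189/16−(-13)) + (31/4)·(-13−(-12)) + (-12)·(-12−(-189/16))) = ½·(323/16 − 31/4 + 9/4) = 235/32, so the B_2-coordinate is 1/8.
[B_1B_2M] = ½·(17·(-17/2−(-189/16)) + 1·(-189/16−(-12)) + (31/4)·(-12−(-17/2))) = ½·(901/16 + 3/16 − 217/8) = 235/16, so the B_3-coordinate is 1/4.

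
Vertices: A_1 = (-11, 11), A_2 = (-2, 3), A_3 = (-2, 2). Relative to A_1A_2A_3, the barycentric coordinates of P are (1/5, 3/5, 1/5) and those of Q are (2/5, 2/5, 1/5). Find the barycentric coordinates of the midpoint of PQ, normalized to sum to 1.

Since both coordinate triples sum to 1, the midpoint's barycentrics are the componentwise average.
(1/5+2/5)/2 = 3/10; similarly 1/2 and 1/5.

(3/10, 1/2, 1/5)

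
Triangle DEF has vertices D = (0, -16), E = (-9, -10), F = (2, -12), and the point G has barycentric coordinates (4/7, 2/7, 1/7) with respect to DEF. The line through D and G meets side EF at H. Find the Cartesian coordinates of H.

(-16/3, -32/3)

Line DG meets EF where the D-coordinate vanishes; zeroing G's D-weight and renormalizing leaves E, F-weights 2/7 : 1/7 → (2/3, 1/3).
So H = (2/3)·E + (1/3)·F = (-16/3, -32/3).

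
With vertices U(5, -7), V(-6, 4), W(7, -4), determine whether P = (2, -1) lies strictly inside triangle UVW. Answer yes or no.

Barycentric coordinates of P: (1/55, 21/55, 3/5).
The three coordinates are positive, positive, positive; a point is interior exactly when all three are positive.

yes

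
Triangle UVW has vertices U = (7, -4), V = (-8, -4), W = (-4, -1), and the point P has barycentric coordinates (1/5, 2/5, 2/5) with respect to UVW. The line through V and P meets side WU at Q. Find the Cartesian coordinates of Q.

Line VP meets WU where the V-coordinate vanishes; zeroing P's V-weight and renormalizing leaves W, U-weights 2/5 : 1/5 → (2/3, 1/3).
So Q = (2/3)·W + (1/3)·U = (-1/3, -2).

(-1/3, -2)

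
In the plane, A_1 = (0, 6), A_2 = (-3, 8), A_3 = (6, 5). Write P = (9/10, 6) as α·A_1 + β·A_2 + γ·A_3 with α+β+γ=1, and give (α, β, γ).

Signed area of the reference triangle: [A_1A_2A_3] = ½·(0·(8−5) + (-3)·(5−6) + 6·(6−8)) = ½·(0 + 3 − 12) = -9/2.
[PA_2A_3] = ½·((9/10)·(8−5) + (-3)·(5−6) + 6·(6−8)) = ½·(27/10 + 3 − 12) = -63/20, so the A_1-coordinate is (-63/20)/(-9/2) = 7/10.
[A_1PA_3] = ½·(0·(6−5) + (9/10)·(5−6) + 6·(6−6)) = ½·(0 − 9/10 + 0) = -9/20, so the A_2-coordinate is 1/10.
[A_1A_2P] = ½·(0·(8−6) + (-3)·(6−6) + (9/10)·(6−8)) = ½·(0 + 0 − 9/5) = -9/10, so the A_3-coordinate is 1/5.

(7/10, 1/10, 1/5)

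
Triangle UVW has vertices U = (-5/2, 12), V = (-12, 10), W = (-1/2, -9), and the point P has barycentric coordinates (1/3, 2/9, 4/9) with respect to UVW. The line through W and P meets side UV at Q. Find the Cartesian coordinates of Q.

Line WP meets UV where the W-coordinate vanishes; zeroing P's W-weight and renormalizing leaves U, V-weights 1/3 : 2/9 → (3/5, 2/5).
So Q = (3/5)·U + (2/5)·V = (-63/10, 56/5).

(-63/10, 56/5)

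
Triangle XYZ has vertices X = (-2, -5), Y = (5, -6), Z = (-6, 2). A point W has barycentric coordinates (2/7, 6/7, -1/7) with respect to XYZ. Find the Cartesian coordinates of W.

W = (2/7)·X + (6/7)·Y + (-1/7)·Z.
x-coordinate: (2/7)·(-2) + (6/7)·5 + (-1/7)·(-6) = 32/7.
y-coordinate: (2/7)·(-5) + (6/7)·(-6) + (-1/7)·2 = -48/7.

(32/7, -48/7)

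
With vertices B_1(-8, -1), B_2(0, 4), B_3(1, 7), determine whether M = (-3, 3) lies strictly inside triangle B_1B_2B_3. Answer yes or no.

yes

Barycentric coordinates of M: (8/19, 4/19, 7/19).
The three coordinates are positive, positive, positive; a point is interior exactly when all three are positive.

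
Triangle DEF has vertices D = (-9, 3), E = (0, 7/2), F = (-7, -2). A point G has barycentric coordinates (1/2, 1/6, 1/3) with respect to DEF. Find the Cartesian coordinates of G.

G = (1/2)·D + (1/6)·E + (1/3)·F.
x-coordinate: (1/2)·(-9) + (1/6)·0 + (1/3)·(-7) = -41/6.
y-coordinate: (1/2)·3 + (1/6)·(7/2) + (1/3)·(-2) = 17/12.

(-41/6, 17/12)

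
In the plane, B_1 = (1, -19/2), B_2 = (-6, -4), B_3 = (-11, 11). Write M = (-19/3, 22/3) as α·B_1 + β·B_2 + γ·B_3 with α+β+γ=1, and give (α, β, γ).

(2/3, -2/3, 1)

Signed area of the reference triangle: [B_1B_2B_3] = ½·(1·(-4−11) + (-6)·(11−(-19/2)) + (-11)·(-19/2−(-4))) = ½·(-15 − 123 + 121/2) = -155/4.
[MB_2B_3] = ½·((-19/3)·(-4−11) + (-6)·(11−(22/3)) + (-11)·(22/3−(-4))) = ½·(95 − 22 − 374/3) = -155/6, so the B_1-coordinate is (-155/6)/(-155/4) = 2/3.
[B_1MB_3] = ½·(1·(22/3−11) + (-19/3)·(11−(-19/2)) + (-11)·(-19/2−(22/3))) = ½·(-11/3 − 779/6 + 1111/6) = 155/6, so the B_2-coordinate is -2/3.
[B_1B_2M] = ½·(1·(-4−(22/3)) + (-6)·(22/3−(-19/2)) + (-19/3)·(-19/2−(-4))) = ½·(-34/3 − 101 + 209/6) = -155/4, so the B_3-coordinate is 1.
Check: 2/3 − 2/3 + 1 = 1.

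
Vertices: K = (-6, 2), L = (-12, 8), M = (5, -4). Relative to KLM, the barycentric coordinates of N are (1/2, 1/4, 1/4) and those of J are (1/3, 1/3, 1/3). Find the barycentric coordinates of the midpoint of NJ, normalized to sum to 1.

(5/12, 7/24, 7/24)

Since both coordinate triples sum to 1, the midpoint's barycentrics are the componentwise average.
(1/2+1/3)/2 = 5/12; similarly 7/24 and 7/24.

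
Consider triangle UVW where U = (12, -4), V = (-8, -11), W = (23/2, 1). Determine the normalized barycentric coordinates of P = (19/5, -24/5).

Signed area of the reference triangle: [UVW] = ½·(12·(-11−1) + (-8)·(1−(-4)) + (23/2)·(-4−(-11))) = ½·(-144 − 40 + 161/2) = -207/4.
[PVW] = ½·((19/5)·(-11−1) + (-8)·(1−(-24/5)) + (23/2)·(-24/5−(-11))) = ½·(-228/5 − 232/5 + 713/10) = -207/20, so the U-coordinate is (-207/20)/(-207/4) = 1/5.
[UPW] = ½·(12·(-24/5−1) + (19/5)·(1−(-4)) + (23/2)·(-4−(-24/5))) = ½·(-348/5 + 19 + 46/5) = -207/10, so the V-coordinate is 2/5.
[UVP] = ½·(12·(-11−(-24/5)) + (-8)·(-24/5−(-4)) + (19/5)·(-4−(-11))) = ½·(-372/5 + 32/5 + 133/5) = -207/10, so the W-coordinate is 2/5.

(1/5, 2/5, 2/5)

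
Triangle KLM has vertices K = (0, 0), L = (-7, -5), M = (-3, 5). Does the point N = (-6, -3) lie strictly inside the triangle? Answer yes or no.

Barycentric coordinates of N: (1/25, 39/50, 9/50).
The three coordinates are positive, positive, positive; a point is interior exactly when all three are positive.

yes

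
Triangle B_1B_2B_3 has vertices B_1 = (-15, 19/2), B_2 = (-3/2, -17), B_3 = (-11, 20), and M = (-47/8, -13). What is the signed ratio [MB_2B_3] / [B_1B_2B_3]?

1/2

[B_1B_2B_3] = ½·((-15)·(-17−20) + (-3/2)·(20−(19/2)) + (-11)·(19/2−(-17))) = ½·(555 − 63/4 − 583/2) = 991/8.
[MB_2B_3] = ½·((-47/8)·(-17−20) + (-3/2)·(20−(-13)) + (-11)·(-13−(-17))) = ½·(1739/8 − 99/2 − 44) = 991/16, so the ratio is (991/16)/(991/8) = 1/2.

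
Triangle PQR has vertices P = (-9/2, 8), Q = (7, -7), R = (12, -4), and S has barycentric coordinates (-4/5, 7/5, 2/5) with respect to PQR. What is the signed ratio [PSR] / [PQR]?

7/5

The signed ratio [PSR]/[PQR] equals the barycentric coordinate of S at vertex Q, which is 7/5.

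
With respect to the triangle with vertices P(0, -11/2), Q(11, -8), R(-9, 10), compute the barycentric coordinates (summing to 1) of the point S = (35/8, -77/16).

Signed area of the reference triangle: [PQR] = ½·(0·(-8−10) + 11·(10−(-11/2)) + (-9)·(-11/2−(-8))) = ½·(0 + 341/2 − 45/2) = 74.
[SQR] = ½·((35/8)·(-8−10) + 11·(10−(-77/16)) + (-9)·(-77/16−(-8))) = ½·(-315/4 + 2607/16 − 459/16) = 111/4, so the P-coordinate is (111/4)/74 = 3/8.
[PSR] = ½·(0·(-77/16−10) + (35/8)·(10−(-11/2)) + (-9)·(-11/2−(-77/16))) = ½·(0 + 1085/16 + 99/16) = 37, so the Q-coordinate is 1/2.
[PQS] = ½·(0·(-8−(-77/16)) + 11·(-77/16−(-11/2)) + (35/8)·(-11/2−(-8))) = ½·(0 + 121/16 + 175/16) = 37/4, so the R-coordinate is 1/8.

(3/8, 1/2, 1/8)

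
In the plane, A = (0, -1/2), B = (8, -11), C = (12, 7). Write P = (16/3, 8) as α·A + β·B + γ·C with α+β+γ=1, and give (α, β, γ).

Signed area of the reference triangle: [ABC] = ½·(0·(-11−7) + 8·(7−(-1/2)) + 12·(-1/2−(-11))) = ½·(0 + 60 + 126) = 93.
[PBC] = ½·((16/3)·(-11−7) + 8·(7−8) + 12·(8−(-11))) = ½·(-96 − 8 + 228) = 62, so the A-coordinate is 62/93 = 2/3.
[APC] = ½·(0·(8−7) + (16/3)·(7−(-1/2)) + 12·(-1/2−8)) = ½·(0 + 40 − 102) = -31, so the B-coordinate is -1/3.
[ABP] = ½·(0·(-11−8) + 8·(8−(-1/2)) + (16/3)·(-1/2−(-11))) = ½·(0 + 68 + 56) = 62, so the C-coordinate is 2/3.
Check: 2/3 − 1/3 + 2/3 = 1.

(2/3, -1/3, 2/3)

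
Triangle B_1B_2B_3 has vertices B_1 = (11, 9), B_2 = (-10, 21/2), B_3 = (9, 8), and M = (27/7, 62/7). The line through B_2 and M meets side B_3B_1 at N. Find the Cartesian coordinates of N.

Barycentric coordinates of M with respect to B_1B_2B_3: (1/7, 2/7, 4/7).
On side B_3B_1 the B_2-coordinate is zero; dropping M's B_2-weight 2/7 and renormalizing the remaining 4/7 : 1/7 gives weights 4/5, 1/5 on B_3, B_1.
N = (4/5)·(9, 8) + (1/5)·(11, 9) = (47/5, 41/5).

(47/5, 41/5)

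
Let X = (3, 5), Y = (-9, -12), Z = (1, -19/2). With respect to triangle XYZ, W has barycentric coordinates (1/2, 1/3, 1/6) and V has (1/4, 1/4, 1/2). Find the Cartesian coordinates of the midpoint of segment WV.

(-7/6, -115/24)

Barycentric coordinates of the midpoint are the average: (3/8, 7/24, 1/3).
Converting: (3/8)·X + (7/24)·Y + (1/3)·Z = (-7/6, -115/24).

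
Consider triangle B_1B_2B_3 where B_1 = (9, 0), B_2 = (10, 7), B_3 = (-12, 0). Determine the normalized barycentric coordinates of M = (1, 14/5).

(1/5, 2/5, 2/5)

Signed area of the reference triangle: [B_1B_2B_3] = ½·(9·(7−0) + 10·(0−0) + (-12)·(0−7)) = ½·(63 + 0 + 84) = 147/2.
[MB_2B_3] = ½·(1·(7−0) + 10·(0−(14/5)) + (-12)·(14/5−7)) = ½·(7 − 28 + 252/5) = 147/10, so the B_1-coordinate is (147/10)/(147/2) = 1/5.
[B_1MB_3] = ½·(9·(14/5−0) + 1·(0−0) + (-12)·(0−(14/5))) = ½·(126/5 + 0 + 168/5) = 147/5, so the B_2-coordinate is 2/5.
[B_1B_2M] = ½·(9·(7−(14/5)) + 10·(14/5−0) + 1·(0−7)) = ½·(189/5 + 28 − 7) = 147/5, so the B_3-coordinate is 2/5.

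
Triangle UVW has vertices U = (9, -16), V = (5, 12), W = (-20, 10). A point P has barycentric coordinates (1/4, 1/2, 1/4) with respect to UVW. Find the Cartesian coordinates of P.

(-1/4, 9/2)

P = (1/4)·U + (1/2)·V + (1/4)·W.
x-coordinate: (1/4)·9 + (1/2)·5 + (1/4)·(-20) = -1/4.
y-coordinate: (1/4)·(-16) + (1/2)·12 + (1/4)·10 = 9/2.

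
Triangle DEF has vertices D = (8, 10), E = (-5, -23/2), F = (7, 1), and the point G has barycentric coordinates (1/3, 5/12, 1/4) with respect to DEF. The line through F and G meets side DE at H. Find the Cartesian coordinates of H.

Line FG meets DE where the F-coordinate vanishes; zeroing G's F-weight and renormalizing leaves D, E-weights 1/3 : 5/12 → (4/9, 5/9).
So H = (4/9)·D + (5/9)·E = (7/9, -35/18).

(7/9, -35/18)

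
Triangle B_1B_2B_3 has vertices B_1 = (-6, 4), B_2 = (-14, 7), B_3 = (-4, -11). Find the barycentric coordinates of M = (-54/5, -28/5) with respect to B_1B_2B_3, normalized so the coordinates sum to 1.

Signed area of the reference triangle: [B_1B_2B_3] = ½·((-6)·(7−(-11)) + (-14)·(-11−4) + (-4)·(4−7)) = ½·(-108 + 210 + 12) = 57.
[MB_2B_3] = ½·((-54/5)·(7−(-11)) + (-14)·(-11−(-28/5)) + (-4)·(-28/5−7)) = ½·(-972/5 + 378/5 + 252/5) = -171/5, so the B_1-coordinate is (-171/5)/57 = -3/5.
[B_1MB_3] = ½·((-6)·(-28/5−(-11)) + (-54/5)·(-11−4) + (-4)·(4−(-28/5))) = ½·(-162/5 + 162 − 192/5) = 228/5, so the B_2-coordinate is 4/5.
[B_1B_2M] = ½·((-6)·(7−(-28/5)) + (-14)·(-28/5−4) + (-54/5)·(4−7)) = ½·(-378/5 + 672/5 + 162/5) = 228/5, so the B_3-coordinate is 4/5.
Check: -3/5 + 4/5 + 4/5 = 1.

(-3/5, 4/5, 4/5)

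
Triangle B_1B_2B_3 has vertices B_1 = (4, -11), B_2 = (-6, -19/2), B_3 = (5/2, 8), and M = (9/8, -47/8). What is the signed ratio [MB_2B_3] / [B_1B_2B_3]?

1/2

[B_1B_2B_3] = ½·(4·(-19/2−8) + (-6)·(8−(-11)) + (5/2)·(-11−(-19/2))) = ½·(-70 − 114 − 15/4) = -751/8.
[MB_2B_3] = ½·((9/8)·(-19/2−8) + (-6)·(8−(-47/8)) + (5/2)·(-47/8−(-19/2))) = ½·(-315/16 − 333/4 + 145/16) = -751/16, so the ratio is (-751/16)/(-751/8) = 1/2.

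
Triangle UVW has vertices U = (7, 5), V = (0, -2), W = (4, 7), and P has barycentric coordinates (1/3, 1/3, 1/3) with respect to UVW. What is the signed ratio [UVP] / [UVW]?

The signed ratio [UVP]/[UVW] equals the barycentric coordinate of P at vertex W, which is 1/3.

1/3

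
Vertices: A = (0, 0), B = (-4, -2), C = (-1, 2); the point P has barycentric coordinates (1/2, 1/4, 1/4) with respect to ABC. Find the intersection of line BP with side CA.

(-1/3, 2/3)

Line BP meets CA where the B-coordinate vanishes; zeroing P's B-weight and renormalizing leaves C, A-weights 1/4 : 1/2 → (1/3, 2/3).
So Q = (1/3)·C + (2/3)·A = (-1/3, 2/3).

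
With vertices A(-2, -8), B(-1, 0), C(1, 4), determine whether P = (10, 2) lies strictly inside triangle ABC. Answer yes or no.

Barycentric coordinates of P: (10/3, -19/2, 43/6).
The three coordinates are positive, negative, positive; a point is interior exactly when all three are positive.

no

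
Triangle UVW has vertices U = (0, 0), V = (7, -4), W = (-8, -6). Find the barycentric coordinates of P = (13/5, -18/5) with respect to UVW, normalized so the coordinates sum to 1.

(1/5, 3/5, 1/5)

Signed area of the reference triangle: [UVW] = ½·(0·(-4−(-6)) + 7·(-6−0) + (-8)·(0−(-4))) = ½·(0 − 42 − 32) = -37.
[PVW] = ½·((13/5)·(-4−(-6)) + 7·(-6−(-18/5)) + (-8)·(-18/5−(-4))) = ½·(26/5 − 84/5 − 16/5) = -37/5, so the U-coordinate is (-37/5)/(-37) = 1/5.
[UPW] = ½·(0·(-18/5−(-6)) + (13/5)·(-6−0) + (-8)·(0−(-18/5))) = ½·(0 − 78/5 − 144/5) = -111/5, so the V-coordinate is 3/5.
[UVP] = ½·(0·(-4−(-18/5)) + 7·(-18/5−0) + (13/5)·(0−(-4))) = ½·(0 − 126/5 + 52/5) = -37/5, so the W-coordinate is 1/5.
Check: 1/5 + 3/5 + 1/5 = 1.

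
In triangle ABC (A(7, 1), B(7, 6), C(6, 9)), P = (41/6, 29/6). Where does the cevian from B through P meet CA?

(20/3, 11/3)

Barycentric coordinates of P with respect to ABC: (1/3, 1/2, 1/6).
On side CA the B-coordinate is zero; dropping P's B-weight 1/2 and renormalizing the remaining 1/6 : 1/3 gives weights 1/3, 2/3 on C, A.
Q = (1/3)·(6, 9) + (2/3)·(7, 1) = (20/3, 11/3).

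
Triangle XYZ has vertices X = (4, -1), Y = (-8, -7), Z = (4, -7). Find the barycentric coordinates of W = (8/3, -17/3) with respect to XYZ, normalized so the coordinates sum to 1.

(2/9, 1/9, 2/3)

Signed area of the reference triangle: [XYZ] = ½·(4·(-7−(-7)) + (-8)·(-7−(-1)) + 4·(-1−(-7))) = ½·(0 + 48 + 24) = 36.
[WYZ] = ½·((8/3)·(-7−(-7)) + (-8)·(-7−(-17/3)) + 4·(-17/3−(-7))) = ½·(0 + 32/3 + 16/3) = 8, so the X-coordinate is 8/36 = 2/9.
[XWZ] = ½·(4·(-17/3−(-7)) + (8/3)·(-7−(-1)) + 4·(-1−(-17/3))) = ½·(16/3 − 16 + 56/3) = 4, so the Y-coordinate is 1/9.
[XYW] = ½·(4·(-7−(-17/3)) + (-8)·(-17/3−(-1)) + (8/3)·(-1−(-7))) = ½·(-16/3 + 112/3 + 16) = 24, so the Z-coordinate is 2/3.
Check: 2/9 + 1/9 + 2/3 = 1.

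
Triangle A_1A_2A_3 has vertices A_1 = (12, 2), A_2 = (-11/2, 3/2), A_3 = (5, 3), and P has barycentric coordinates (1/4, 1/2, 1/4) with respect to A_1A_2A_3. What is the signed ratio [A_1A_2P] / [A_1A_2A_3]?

The signed ratio [A_1A_2P]/[A_1A_2A_3] equals the barycentric coordinate of P at vertex A_3, which is 1/4.

1/4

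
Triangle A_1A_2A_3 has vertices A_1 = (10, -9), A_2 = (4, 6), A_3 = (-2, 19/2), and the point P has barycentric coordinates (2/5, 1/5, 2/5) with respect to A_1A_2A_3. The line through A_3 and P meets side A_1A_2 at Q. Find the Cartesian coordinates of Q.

Line A_3P meets A_1A_2 where the A_3-coordinate vanishes; zeroing P's A_3-weight and renormalizing leaves A_1, A_2-weights 2/5 : 1/5 → (2/3, 1/3).
So Q = (2/3)·A_1 + (1/3)·A_2 = (8, -4).

(8, -4)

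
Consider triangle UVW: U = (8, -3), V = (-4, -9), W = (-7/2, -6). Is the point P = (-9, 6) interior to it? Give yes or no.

no

Barycentric coordinates of P: (-15/22, -103/22, 70/11).
The three coordinates are negative, negative, positive; a point is interior exactly when all three are positive.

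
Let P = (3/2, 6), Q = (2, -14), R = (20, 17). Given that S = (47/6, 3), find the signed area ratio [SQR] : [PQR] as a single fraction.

[PQR] = ½·((3/2)·(-14−17) + 2·(17−6) + 20·(6−(-14))) = ½·(-93/2 + 22 + 400) = 751/4.
[SQR] = ½·((47/6)·(-14−17) + 2·(17−3) + 20·(3−(-14))) = ½·(-1457/6 + 28 + 340) = 751/12, so the ratio is (751/12)/(751/4) = 1/3.

1/3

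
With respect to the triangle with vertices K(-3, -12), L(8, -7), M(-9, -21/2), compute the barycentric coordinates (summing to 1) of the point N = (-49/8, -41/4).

Signed area of the reference triangle: [KLM] = ½·((-3)·(-7−(-21/2)) + 8·(-21/2−(-12)) + (-9)·(-12−(-7))) = ½·(-21/2 + 12 + 45) = 93/4.
[NLM] = ½·((-49/8)·(-7−(-21/2)) + 8·(-21/2−(-41/4)) + (-9)·(-41/4−(-7))) = ½·(-343/16 − 2 + 117/4) = 93/32, so the K-coordinate is (93/32)/(93/4) = 1/8.
[KNM] = ½·((-3)·(-41/4−(-21/2)) + (-49/8)·(-21/2−(-12)) + (-9)·(-12−(-41/4))) = ½·(-3/4 − 147/16 + 63/4) = 93/32, so the L-coordinate is 1/8.
[KLN] = ½·((-3)·(-7−(-41/4)) + 8·(-41/4−(-12)) + (-49/8)·(-12−(-7))) = ½·(-39/4 + 14 + 245/8) = 279/16, so the M-coordinate is 3/4.
Check: 1/8 + 1/8 + 3/4 = 1.

(1/8, 1/8, 3/4)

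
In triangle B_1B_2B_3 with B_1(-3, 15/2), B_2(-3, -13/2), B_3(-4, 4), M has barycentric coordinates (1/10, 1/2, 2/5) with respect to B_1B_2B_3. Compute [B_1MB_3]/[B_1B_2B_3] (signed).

1/2

The signed ratio [B_1MB_3]/[B_1B_2B_3] equals the barycentric coordinate of M at vertex B_2, which is 1/2.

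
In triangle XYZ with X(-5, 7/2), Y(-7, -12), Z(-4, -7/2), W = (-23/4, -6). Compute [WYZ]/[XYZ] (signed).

[XYZ] = ½·((-5)·(-12−(-7/2)) + (-7)·(-7/2−(7/2)) + (-4)·(7/2−(-12))) = ½·(85/2 + 49 − 62) = 59/4.
[WYZ] = ½·((-23/4)·(-12−(-7/2)) + (-7)·(-7/2−(-6)) + (-4)·(-6−(-12))) = ½·(391/8 − 35/2 − 24) = 59/16, so the ratio is (59/16)/(59/4) = 1/4.

1/4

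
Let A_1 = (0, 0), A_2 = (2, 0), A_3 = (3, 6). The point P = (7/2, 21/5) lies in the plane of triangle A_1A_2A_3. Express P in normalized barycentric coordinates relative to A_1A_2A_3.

(-2/5, 7/10, 7/10)

Signed area of the reference triangle: [A_1A_2A_3] = ½·(0·(0−6) + 2·(6−0) + 3·(0−0)) = ½·(0 + 12 + 0) = 6.
[PA_2A_3] = ½·((7/2)·(0−6) + 2·(6−(21/5)) + 3·(21/5−0)) = ½·(-21 + 18/5 + 63/5) = -12/5, so the A_1-coordinate is (-12/5)/6 = -2/5.
[A_1PA_3] = ½·(0·(21/5−6) + (7/2)·(6−0) + 3·(0−(21/5))) = ½·(0 + 21 − 63/5) = 21/5, so the A_2-coordinate is 7/10.
[A_1A_2P] = ½·(0·(0−(21/5)) + 2·(21/5−0) + (7/2)·(0−0)) = ½·(0 + 42/5 + 0) = 21/5, so the A_3-coordinate is 7/10.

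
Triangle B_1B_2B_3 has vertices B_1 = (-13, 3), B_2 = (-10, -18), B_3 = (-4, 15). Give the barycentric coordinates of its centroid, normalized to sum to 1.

The centroid is the average of the vertices, so each weight is 1/3.

(1/3, 1/3, 1/3)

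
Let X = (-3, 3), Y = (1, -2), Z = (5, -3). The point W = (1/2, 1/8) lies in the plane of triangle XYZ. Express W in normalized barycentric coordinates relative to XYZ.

Signed area of the reference triangle: [XYZ] = ½·((-3)·(-2−(-3)) + 1·(-3−3) + 5·(3−(-2))) = ½·(-3 − 6 + 25) = 8.
[WYZ] = ½·((1/2)·(-2−(-3)) + 1·(-3−(1/8)) + 5·(1/8−(-2))) = ½·(1/2 − 25/8 + 85/8) = 4, so the X-coordinate is 4/8 = 1/2.
[XWZ] = ½·((-3)·(1/8−(-3)) + (1/2)·(-3−3) + 5·(3−(1/8))) = ½·(-75/8 − 3 + 115/8) = 1, so the Y-coordinate is 1/8.
[XYW] = ½·((-3)·(-2−(1/8)) + 1·(1/8−3) + (1/2)·(3−(-2))) = ½·(51/8 − 23/8 + 5/2) = 3, so the Z-coordinate is 3/8.

(1/2, 1/8, 3/8)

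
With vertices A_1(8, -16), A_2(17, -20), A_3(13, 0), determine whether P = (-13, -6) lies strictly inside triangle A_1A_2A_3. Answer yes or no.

no

Barycentric coordinates of P: (136/41, -193/82, 3/82).
The three coordinates are positive, negative, positive; a point is interior exactly when all three are positive.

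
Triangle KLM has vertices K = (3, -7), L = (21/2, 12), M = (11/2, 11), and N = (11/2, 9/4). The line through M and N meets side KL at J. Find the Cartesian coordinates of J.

Barycentric coordinates of N with respect to KLM: (1/2, 1/4, 1/4).
On side KL the M-coordinate is zero; dropping N's M-weight 1/4 and renormalizing the remaining 1/2 : 1/4 gives weights 2/3, 1/3 on K, L.
J = (2/3)·(3, -7) + (1/3)·(21/2, 12) = (11/2, -2/3).

(11/2, -2/3)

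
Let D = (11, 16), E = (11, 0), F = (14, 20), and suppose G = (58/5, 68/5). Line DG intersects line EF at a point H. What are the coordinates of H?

Barycentric coordinates of G with respect to DEF: (3/5, 1/5, 1/5).
On side EF the D-coordinate is zero; dropping G's D-weight 3/5 and renormalizing the remaining 1/5 : 1/5 gives weights 1/2, 1/2 on E, F.
H = (1/2)·(11, 0) + (1/2)·(14, 20) = (25/2, 10).

(25/2, 10)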